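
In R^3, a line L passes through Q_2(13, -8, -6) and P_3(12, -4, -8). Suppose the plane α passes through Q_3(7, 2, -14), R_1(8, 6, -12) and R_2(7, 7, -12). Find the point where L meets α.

(10, 4, -12)

A direction vector for L is P_3 − Q_2 = (-1, 4, -2).
Q_3R_1 = (1, 4, 2), Q_3R_2 = (0, 5, 2); a normal to α is Q_3R_1 × Q_3R_2 = (-2, -2, 5).
Using Q_3: α has equation -2x - 2y + 5z = -88.
Substitute r = (13, -8, -6) + t(-1, 4, -2) into the plane: -40 + (-16)t = -88, so t = 3.
Intersection: (13, -8, -6) + 3·(-1, 4, -2) = (10, 4, -12).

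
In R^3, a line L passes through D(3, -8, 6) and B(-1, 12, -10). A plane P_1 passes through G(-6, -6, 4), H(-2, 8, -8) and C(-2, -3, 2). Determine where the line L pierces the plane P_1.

(1, 2, -2)

A direction vector for L is B − D = (-4, 20, -16).
GH = (4, 14, -12), GC = (4, 3, -2); a normal to P_1 is GH × GC = (8, -40, -44).
Using G: P_1 has equation 8x - 40y - 44z = 16.
Substitute r = (3, -8, 6) + t(-4, 20, -16) into the plane: 80 + (-128)t = 16, so t = 1/2.
Intersection: (3, -8, 6) + (1/2)·(-4, 20, -16) = (1, 2, -2).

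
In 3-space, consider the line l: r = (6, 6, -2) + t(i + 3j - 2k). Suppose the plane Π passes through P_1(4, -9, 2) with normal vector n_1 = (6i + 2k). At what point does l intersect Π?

Π: n_1·r = n_1·P_1 gives 6x + 2z = 28.
Substitute r = (6, 6, -2) + t(1, 3, -2) into the plane: 32 + 2t = 28, so t = -2.
Intersection: (6, 6, -2) + (-2)·(1, 3, -2) = (4, 0, 2).

(4, 0, 2)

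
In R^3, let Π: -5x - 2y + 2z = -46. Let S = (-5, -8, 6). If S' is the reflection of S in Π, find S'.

λ = (n·S − d)/|n|² = (53 − (-46))/33 = 3.
Reflection = S − 2λn = (-5, -8, 6) − 6·(-5, -2, 2) = (25, 4, -6).

(25, 4, -6)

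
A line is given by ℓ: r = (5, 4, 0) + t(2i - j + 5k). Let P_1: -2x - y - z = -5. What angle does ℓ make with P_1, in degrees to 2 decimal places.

sin θ = |n·v| / (|n||v|) = |-8| / (√6 · √30) = 0.59628.
θ ≈ 36.60°.

36.60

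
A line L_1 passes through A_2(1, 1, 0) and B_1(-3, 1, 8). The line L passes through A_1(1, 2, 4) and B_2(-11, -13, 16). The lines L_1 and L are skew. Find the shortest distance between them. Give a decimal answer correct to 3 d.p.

A direction vector for L_1 is B_1 − A_2 = (-4, 0, 8).
A direction vector for L is B_2 − A_1 = (-12, -15, 12).
Common perpendicular direction n = (-4, 0, 8) × (-12, -15, 12) = (120, -48, 60).
With w = (1, 2, 4) − (1, 1, 0) = (0, 1, 4), w · n = 192.
Distance = |w · n| / |n| = |192| / √20304 ≈ 1.347.

1.347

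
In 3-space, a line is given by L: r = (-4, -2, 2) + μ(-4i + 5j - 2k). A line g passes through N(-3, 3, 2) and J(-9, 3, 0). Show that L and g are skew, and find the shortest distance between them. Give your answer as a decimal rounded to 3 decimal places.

A direction vector for g is J − N = (-6, 0, -2).
Common perpendicular direction n = (-4, 5, -2) × (-6, 0, -2) = (-10, 4, 30).
With w = (-3, 3, 2) − (-4, -2, 2) = (1, 5, 0), w · n = 10.
Since n ≠ 0 the lines are not parallel, and w · n = 10 ≠ 0 so they do not intersect; hence they are skew.
Distance = |w · n| / |n| = |10| / √1016 ≈ 0.314.

0.314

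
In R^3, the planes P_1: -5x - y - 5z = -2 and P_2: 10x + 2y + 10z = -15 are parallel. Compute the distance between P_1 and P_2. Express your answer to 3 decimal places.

Rescale P_2 by 1/(-2): -5x - y - 5z = 15/2. Then distance = |-2 − (15/2)| / √51 ≈ 1.330.

1.330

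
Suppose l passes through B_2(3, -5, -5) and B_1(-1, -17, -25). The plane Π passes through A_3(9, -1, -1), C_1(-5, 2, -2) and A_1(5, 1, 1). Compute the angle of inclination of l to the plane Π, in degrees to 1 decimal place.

A direction vector for l is B_1 − B_2 = (-4, -12, -20).
A_3C_1 = (-14, 3, -1), A_3A_1 = (-4, 2, 2); a normal to Π is A_3C_1 × A_3A_1 = (8, 32, -16).
Using A_3: Π has equation 8x + 32y - 16z = 56.
sin θ = |n·v| / (|n||v|) = |-96| / (√1344 · √560) = 0.11066.
θ ≈ 6.4°.

6.4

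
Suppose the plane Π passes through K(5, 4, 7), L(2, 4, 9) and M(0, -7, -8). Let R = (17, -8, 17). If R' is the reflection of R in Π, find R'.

KL = (-3, 0, 2), KM = (-5, -11, -15); a normal to Π is KL × KM = (22, -55, 33).
Using K: Π has equation 22x - 55y + 33z = 121.
λ = (n·R − d)/|n|² = (1375 − 121)/4598 = 3/11.
Reflection = R − 2λn = (17, -8, 17) − (6/11)·(22, -55, 33) = (5, 22, -1).

(5, 22, -1)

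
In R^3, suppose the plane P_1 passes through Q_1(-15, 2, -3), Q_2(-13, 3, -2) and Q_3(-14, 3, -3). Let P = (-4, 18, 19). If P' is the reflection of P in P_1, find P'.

Q_1Q_2 = (2, 1, 1), Q_1Q_3 = (1, 1, 0); a normal to P_1 is Q_1Q_2 × Q_1Q_3 = (-1, 1, 1).
Using Q_1: P_1 has equation -x + y + z = 14.
λ = (n·P − d)/|n|² = (41 − 14)/3 = 9.
Reflection = P − 2λn = (-4, 18, 19) − 18·(-1, 1, 1) = (14, 0, 1).

(14, 0, 1)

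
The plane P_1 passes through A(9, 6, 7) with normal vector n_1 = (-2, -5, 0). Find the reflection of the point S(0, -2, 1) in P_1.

P_1: n_1·r = n_1·A gives -2x - 5y = -48.
λ = (n·S − d)/|n|² = (10 − (-48))/29 = 2.
Reflection = S − 2λn = (0, -2, 1) − 4·(-2, -5, 0) = (8, 18, 1).

(8, 18, 1)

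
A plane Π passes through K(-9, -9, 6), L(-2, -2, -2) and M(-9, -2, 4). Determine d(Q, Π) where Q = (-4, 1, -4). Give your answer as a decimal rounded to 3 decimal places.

KL = (7, 7, -8), KM = (0, 7, -2); a normal to Π is KL × KM = (42, 14, 49).
Using K: Π has equation 42x + 14y + 49z = -210.
n·Q − d = (42)·(-4) + (14)·(1) + (49)·(-4) − (-210) = -140; |n| = √4361.
Distance = |-140| / √4361 = 140/√4361 ≈ 2.120.

2.120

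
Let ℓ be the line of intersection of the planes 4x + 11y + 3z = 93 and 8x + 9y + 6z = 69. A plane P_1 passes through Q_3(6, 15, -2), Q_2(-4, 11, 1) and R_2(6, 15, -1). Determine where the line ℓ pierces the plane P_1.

(-9, 9, 10)

Direction of ℓ: (4, 11, 3) × (8, 9, 6) = (39, 0, -52).
A point on ℓ: solving the two plane equations with x = 3 gives (3, 9, -6).
Q_3Q_2 = (-10, -4, 3), Q_3R_2 = (0, 0, 1); a normal to P_1 is Q_3Q_2 × Q_3R_2 = (-4, 10, 0).
Using Q_3: P_1 has equation -4x + 10y = 126.
Substitute r = (3, 9, -6) + t(39, 0, -52) into the plane: 78 + (-156)t = 126, so t = -4/13.
Intersection: (3, 9, -6) + (-4/13)·(39, 0, -52) = (-9, 9, 10).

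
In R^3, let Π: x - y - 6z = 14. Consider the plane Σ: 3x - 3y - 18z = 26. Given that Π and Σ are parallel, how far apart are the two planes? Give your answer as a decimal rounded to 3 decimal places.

0.865

Rescale Σ by 1/3: x - y - 6z = 26/3. Then distance = |14 − (26/3)| / √38 ≈ 0.865.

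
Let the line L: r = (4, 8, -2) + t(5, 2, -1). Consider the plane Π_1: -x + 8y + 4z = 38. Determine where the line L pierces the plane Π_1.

Substitute r = (4, 8, -2) + t(5, 2, -1) into the plane: 52 + 7t = 38, so t = -2.
Intersection: (4, 8, -2) + (-2)·(5, 2, -1) = (-6, 4, 0).

(-6, 4, 0)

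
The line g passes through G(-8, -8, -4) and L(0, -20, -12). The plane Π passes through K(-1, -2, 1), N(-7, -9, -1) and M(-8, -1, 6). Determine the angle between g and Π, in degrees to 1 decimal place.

15.9

A direction vector for g is L − G = (8, -12, -8).
KN = (-6, -7, -2), KM = (-7, 1, 5); a normal to Π is KN × KM = (-33, 44, -55).
Using K: Π has equation -33x + 44y - 55z = -110.
sin θ = |n·v| / (|n||v|) = |-352| / (√6050 · √272) = 0.27440.
θ ≈ 15.9°.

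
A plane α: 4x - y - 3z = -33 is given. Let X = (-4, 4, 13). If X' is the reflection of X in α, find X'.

λ = (n·X − d)/|n|² = (-59 − (-33))/26 = -1.
Reflection = X − 2λn = (-4, 4, 13) − (-2)·(4, -1, -3) = (4, 2, 7).

(4, 2, 7)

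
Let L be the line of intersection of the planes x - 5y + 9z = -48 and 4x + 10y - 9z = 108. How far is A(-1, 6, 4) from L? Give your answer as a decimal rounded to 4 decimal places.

Direction of L: (1, -5, 9) × (4, 10, -9) = (-45, 45, 30).
A point on L: solving the two plane equations with x = 8 gives (8, 4, -4).
Taking (8, 4, -4) on L with direction v = (-45, 45, 30): w = A − (8, 4, -4) = (-9, 2, 8), and w × v = (-300, -90, -315).
Distance = |w × v| / |v| = √197325 / √4950 ≈ 6.3138.

6.3138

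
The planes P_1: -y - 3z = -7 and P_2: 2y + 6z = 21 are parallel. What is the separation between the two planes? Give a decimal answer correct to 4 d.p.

1.1068

Rescale P_2 by 1/(-2): -y - 3z = -21/2. Then distance = |-7 − (-21/2)| / √10 ≈ 1.1068.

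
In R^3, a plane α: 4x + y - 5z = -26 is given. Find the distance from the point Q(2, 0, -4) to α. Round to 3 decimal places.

8.332

n·Q − d = (4)·(2) + (1)·(0) + (-5)·(-4) − (-26) = 54; |n| = √42.
Distance = |54| / √42 = 54/√42 ≈ 8.332.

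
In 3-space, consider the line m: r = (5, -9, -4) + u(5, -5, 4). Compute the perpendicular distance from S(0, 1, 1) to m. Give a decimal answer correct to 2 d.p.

Taking (5, -9, -4) on m with direction v = (5, -5, 4): w = S − (5, -9, -4) = (-5, 10, 5), and w × v = (65, 45, -25).
Distance = |w × v| / |v| = √6875 / √66 ≈ 10.21.

10.21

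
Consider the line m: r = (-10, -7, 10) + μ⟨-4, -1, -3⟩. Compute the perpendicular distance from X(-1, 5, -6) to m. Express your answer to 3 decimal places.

21.932

Taking (-10, -7, 10) on m with direction v = (-4, -1, -3): w = X − (-10, -7, 10) = (9, 12, -16), and w × v = (-52, 91, 39).
Distance = |w × v| / |v| = √12506 / √26 ≈ 21.932.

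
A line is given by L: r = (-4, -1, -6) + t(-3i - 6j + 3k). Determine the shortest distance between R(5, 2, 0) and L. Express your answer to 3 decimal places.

10.607

Taking (-4, -1, -6) on L with direction v = (-3, -6, 3): w = R − (-4, -1, -6) = (9, 3, 6), and w × v = (45, -45, -45).
Distance = |w × v| / |v| = √6075 / √54 ≈ 10.607.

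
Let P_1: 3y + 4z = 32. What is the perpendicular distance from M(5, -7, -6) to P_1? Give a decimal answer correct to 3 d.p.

n·M − d = (0)·(5) + (3)·(-7) + (4)·(-6) − 32 = -77; |n| = √25.
Distance = |-77| / √25 = 77/√25 ≈ 15.400.

15.400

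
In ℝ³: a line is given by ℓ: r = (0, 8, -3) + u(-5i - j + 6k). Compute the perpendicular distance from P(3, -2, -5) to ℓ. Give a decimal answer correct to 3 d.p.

Taking (0, 8, -3) on ℓ with direction v = (-5, -1, 6): w = P − (0, 8, -3) = (3, -10, -2), and w × v = (-62, -8, -53).
Distance = |w × v| / |v| = √6717 / √62 ≈ 10.409.

10.409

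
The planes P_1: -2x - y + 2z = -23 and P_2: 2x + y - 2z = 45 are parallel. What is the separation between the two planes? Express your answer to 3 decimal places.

7.333

Rescale P_2 by 1/(-1): -2x - y + 2z = -45. Then distance = |-23 − (-45)| / √9 ≈ 7.333.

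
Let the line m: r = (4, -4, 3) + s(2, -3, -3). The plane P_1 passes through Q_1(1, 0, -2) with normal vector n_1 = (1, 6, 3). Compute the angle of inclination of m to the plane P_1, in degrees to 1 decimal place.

P_1: n_1·r = n_1·Q_1 gives x + 6y + 3z = -5.
sin θ = |n·v| / (|n||v|) = |-25| / (√46 · √22) = 0.78587.
θ ≈ 51.8°.

51.8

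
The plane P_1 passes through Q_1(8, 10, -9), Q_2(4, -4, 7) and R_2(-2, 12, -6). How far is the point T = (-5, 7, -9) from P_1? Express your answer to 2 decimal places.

Q_1Q_2 = (-4, -14, 16), Q_1R_2 = (-10, 2, 3); a normal to P_1 is Q_1Q_2 × Q_1R_2 = (-74, -148, -148).
Using Q_1: P_1 has equation -74x - 148y - 148z = -740.
n·T − d = (-74)·(-5) + (-148)·(7) + (-148)·(-9) − (-740) = 1406; |n| = √49284.
Distance = |1406| / √49284 = 1406/√49284 ≈ 6.33.

6.33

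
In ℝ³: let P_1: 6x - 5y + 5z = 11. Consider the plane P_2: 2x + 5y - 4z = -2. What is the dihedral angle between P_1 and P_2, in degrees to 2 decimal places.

57.96

cos θ = |n₁·n₂| / (|n₁||n₂|) = |-33| / (√86 · √45).
θ = arccos(0.53047) ≈ 57.96°.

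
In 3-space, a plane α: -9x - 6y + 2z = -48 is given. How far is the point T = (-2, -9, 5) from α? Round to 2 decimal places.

n·T − d = (-9)·(-2) + (-6)·(-9) + (2)·(5) − (-48) = 130; |n| = √121.
Distance = |130| / √121 = 130/√121 ≈ 11.82.

11.82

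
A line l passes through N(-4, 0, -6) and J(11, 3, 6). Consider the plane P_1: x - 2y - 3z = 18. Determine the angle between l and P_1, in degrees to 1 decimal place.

A direction vector for l is J − N = (15, 3, 12).
sin θ = |n·v| / (|n||v|) = |-27| / (√14 · √378) = 0.37115.
θ ≈ 21.8°.

21.8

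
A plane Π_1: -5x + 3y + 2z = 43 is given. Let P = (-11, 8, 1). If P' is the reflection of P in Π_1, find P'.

(-1, 2, -3)

λ = (n·P − d)/|n|² = (81 − 43)/38 = 1.
Reflection = P − 2λn = (-11, 8, 1) − 2·(-5, 3, 2) = (-1, 2, -3).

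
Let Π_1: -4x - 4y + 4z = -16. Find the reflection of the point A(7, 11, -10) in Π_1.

(-9, -5, 6)

λ = (n·A − d)/|n|² = (-112 − (-16))/48 = -2.
Reflection = A − 2λn = (7, 11, -10) − (-4)·(-4, -4, 4) = (-9, -5, 6).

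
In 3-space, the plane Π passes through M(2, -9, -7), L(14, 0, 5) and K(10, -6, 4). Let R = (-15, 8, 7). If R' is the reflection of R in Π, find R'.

(27, -16, -17)

ML = (12, 9, 12), MK = (8, 3, 11); a normal to Π is ML × MK = (63, -36, -36).
Using M: Π has equation 63x - 36y - 36z = 702.
λ = (n·R − d)/|n|² = (-1485 − 702)/6561 = -1/3.
Reflection = R − 2λn = (-15, 8, 7) − (-2/3)·(63, -36, -36) = (27, -16, -17).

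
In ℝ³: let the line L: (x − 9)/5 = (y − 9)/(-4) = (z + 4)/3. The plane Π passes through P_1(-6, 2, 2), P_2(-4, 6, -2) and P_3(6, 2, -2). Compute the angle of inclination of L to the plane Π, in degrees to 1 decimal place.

L has direction (5, -4, 3) through (9, 9, -4).
P_1P_2 = (2, 4, -4), P_1P_3 = (12, 0, -4); a normal to Π is P_1P_2 × P_1P_3 = (-16, -40, -48).
Using P_1: Π has equation -16x - 40y - 48z = -80.
sin θ = |n·v| / (|n||v|) = |-64| / (√4160 · √50) = 0.14033.
θ ≈ 8.1°.

8.1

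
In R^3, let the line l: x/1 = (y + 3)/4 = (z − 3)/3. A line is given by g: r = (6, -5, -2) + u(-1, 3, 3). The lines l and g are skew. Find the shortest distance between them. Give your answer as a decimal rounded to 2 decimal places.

0.52

l has direction (1, 4, 3) through (0, -3, 3).
Common perpendicular direction n = (1, 4, 3) × (-1, 3, 3) = (3, -6, 7).
With w = (6, -5, -2) − (0, -3, 3) = (6, -2, -5), w · n = -5.
Distance = |w · n| / |n| = |-5| / √94 ≈ 0.52.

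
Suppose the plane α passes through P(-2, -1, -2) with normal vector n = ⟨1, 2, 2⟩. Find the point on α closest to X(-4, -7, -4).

α: n·r = n·P gives x + 2y + 2z = -8.
Foot = X − λn with λ = (n·X − d)/|n|² = (-26 − (-8))/9 = -2.
Foot = (-4, -7, -4) − (-2)·(1, 2, 2) = (-2, -3, 0).

(-2, -3, 0)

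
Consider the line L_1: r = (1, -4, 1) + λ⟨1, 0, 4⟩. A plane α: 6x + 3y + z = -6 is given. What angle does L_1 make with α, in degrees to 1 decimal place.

21.0

sin θ = |n·v| / (|n||v|) = |10| / (√46 · √17) = 0.35760.
θ ≈ 21.0°.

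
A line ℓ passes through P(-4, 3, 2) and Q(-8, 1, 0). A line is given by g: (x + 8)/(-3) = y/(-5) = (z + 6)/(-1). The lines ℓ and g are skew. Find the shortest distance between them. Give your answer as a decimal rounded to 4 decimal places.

5.2929

A direction vector for ℓ is Q − P = (-4, -2, -2).
g has direction (-3, -5, -1) through (-8, 0, -6).
Common perpendicular direction n = (-4, -2, -2) × (-3, -5, -1) = (-8, 2, 14).
With w = (-8, 0, -6) − (-4, 3, 2) = (-4, -3, -8), w · n = -86.
Distance = |w · n| / |n| = |-86| / √264 ≈ 5.2929.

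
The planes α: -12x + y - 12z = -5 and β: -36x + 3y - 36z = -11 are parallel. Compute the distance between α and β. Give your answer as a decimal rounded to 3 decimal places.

0.078

Rescale β by 1/3: -12x + y - 12z = -11/3. Then distance = |-5 − (-11/3)| / √289 ≈ 0.078.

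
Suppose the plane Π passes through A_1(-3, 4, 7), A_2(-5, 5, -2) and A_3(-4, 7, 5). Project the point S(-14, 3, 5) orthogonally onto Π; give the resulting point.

(-4, 5, 3)

A_1A_2 = (-2, 1, -9), A_1A_3 = (-1, 3, -2); a normal to Π is A_1A_2 × A_1A_3 = (25, 5, -5).
Using A_1: Π has equation 25x + 5y - 5z = -90.
Foot = S − λn with λ = (n·S − d)/|n|² = (-360 − (-90))/675 = -2/5.
Foot = (-14, 3, 5) − (-2/5)·(25, 5, -5) = (-4, 5, 3).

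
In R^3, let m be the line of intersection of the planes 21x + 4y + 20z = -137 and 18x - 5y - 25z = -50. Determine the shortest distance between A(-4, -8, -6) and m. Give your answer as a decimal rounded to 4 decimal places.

Direction of m: (21, 4, 20) × (18, -5, -25) = (0, 885, -177).
A point on m: solving the two plane equations with y = 7 gives (-5, 7, -3).
Taking (-5, 7, -3) on m with direction v = (0, 885, -177): w = A − (-5, 7, -3) = (1, -15, -3), and w × v = (5310, 177, 885).
Distance = |w × v| / |v| = √29010654 / √814554 ≈ 5.9679.

5.9679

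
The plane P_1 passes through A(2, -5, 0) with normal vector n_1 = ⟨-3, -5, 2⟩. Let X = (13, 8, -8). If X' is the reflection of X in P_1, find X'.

(-5, -22, 4)

P_1: n_1·r = n_1·A gives -3x - 5y + 2z = 19.
λ = (n·X − d)/|n|² = (-95 − 19)/38 = -3.
Reflection = X − 2λn = (13, 8, -8) − (-6)·(-3, -5, 2) = (-5, -22, 4).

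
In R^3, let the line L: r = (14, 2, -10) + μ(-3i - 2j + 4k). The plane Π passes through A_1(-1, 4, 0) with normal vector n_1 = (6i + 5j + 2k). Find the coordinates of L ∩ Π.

(5, -4, 2)

Π: n_1·r = n_1·A_1 gives 6x + 5y + 2z = 14.
Substitute r = (14, 2, -10) + t(-3, -2, 4) into the plane: 74 + (-20)t = 14, so t = 3.
Intersection: (14, 2, -10) + 3·(-3, -2, 4) = (5, -4, 2).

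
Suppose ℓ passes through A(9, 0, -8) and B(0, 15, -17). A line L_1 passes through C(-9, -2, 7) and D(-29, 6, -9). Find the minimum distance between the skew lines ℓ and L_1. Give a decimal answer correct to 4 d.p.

A direction vector for ℓ is B − A = (-9, 15, -9).
A direction vector for L_1 is D − C = (-20, 8, -16).
Common perpendicular direction n = (-9, 15, -9) × (-20, 8, -16) = (-168, 36, 228).
With w = (-9, -2, 7) − (9, 0, -8) = (-18, -2, 15), w · n = 6372.
Distance = |w · n| / |n| = |6372| / √81504 ≈ 22.3196.

22.3196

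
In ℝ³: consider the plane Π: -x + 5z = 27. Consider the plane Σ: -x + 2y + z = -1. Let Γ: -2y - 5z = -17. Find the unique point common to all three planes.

Solving the 3×3 linear system -x + 5z = 27, -x + 2y + z = -1, -2y - 5z = -17 (e.g. by elimination or Cramer's rule, determinant = 18) gives (-2, -4, 5).

(-2, -4, 5)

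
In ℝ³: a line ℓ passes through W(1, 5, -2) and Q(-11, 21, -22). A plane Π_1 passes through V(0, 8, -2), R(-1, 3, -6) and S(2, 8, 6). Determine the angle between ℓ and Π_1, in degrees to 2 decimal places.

13.89

A direction vector for ℓ is Q − W = (-12, 16, -20).
VR = (-1, -5, -4), VS = (2, 0, 8); a normal to Π_1 is VR × VS = (-40, 0, 10).
Using V: Π_1 has equation -40x + 10z = -20.
sin θ = |n·v| / (|n||v|) = |280| / (√1700 · √800) = 0.24010.
θ ≈ 13.89°.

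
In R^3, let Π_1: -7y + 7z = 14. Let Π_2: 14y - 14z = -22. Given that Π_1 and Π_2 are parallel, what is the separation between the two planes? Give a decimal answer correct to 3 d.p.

0.303

Rescale Π_2 by 1/(-2): -7y + 7z = 11. Then distance = |14 − 11| / √98 ≈ 0.303.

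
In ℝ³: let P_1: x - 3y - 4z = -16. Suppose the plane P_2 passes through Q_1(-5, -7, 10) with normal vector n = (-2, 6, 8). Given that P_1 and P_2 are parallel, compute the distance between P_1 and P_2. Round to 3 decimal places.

1.569

P_2: n·r = n·Q_1 gives -2x + 6y + 8z = 48.
Rescale P_2 by 1/(-2): x - 3y - 4z = -24. Then distance = |-16 − (-24)| / √26 ≈ 1.569.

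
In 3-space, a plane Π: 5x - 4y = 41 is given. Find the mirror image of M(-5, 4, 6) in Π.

λ = (n·M − d)/|n|² = (-41 − 41)/41 = -2.
Reflection = M − 2λn = (-5, 4, 6) − (-4)·(5, -4, 0) = (15, -12, 6).

(15, -12, 6)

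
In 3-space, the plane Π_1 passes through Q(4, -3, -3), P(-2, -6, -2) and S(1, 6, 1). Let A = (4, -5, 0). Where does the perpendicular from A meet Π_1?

(3, -4, -3)

QP = (-6, -3, 1), QS = (-3, 9, 4); a normal to Π_1 is QP × QS = (-21, 21, -63).
Using Q: Π_1 has equation -21x + 21y - 63z = 42.
Foot = A − λn with λ = (n·A − d)/|n|² = (-189 − 42)/4851 = -1/21.
Foot = (4, -5, 0) − (-1/21)·(-21, 21, -63) = (3, -4, -3).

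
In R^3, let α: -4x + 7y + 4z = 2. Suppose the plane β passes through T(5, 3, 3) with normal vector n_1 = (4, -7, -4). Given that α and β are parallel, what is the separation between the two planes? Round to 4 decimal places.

1.2222

β: n_1·r = n_1·T gives 4x - 7y - 4z = -13.
Rescale β by 1/(-1): -4x + 7y + 4z = 13. Then distance = |2 − 13| / √81 ≈ 1.2222.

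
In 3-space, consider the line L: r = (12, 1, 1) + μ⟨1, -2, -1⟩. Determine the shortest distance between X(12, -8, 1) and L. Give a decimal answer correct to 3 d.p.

5.196

Taking (12, 1, 1) on L with direction v = (1, -2, -1): w = X − (12, 1, 1) = (0, -9, 0), and w × v = (9, 0, 9).
Distance = |w × v| / |v| = √162 / √6 ≈ 5.196.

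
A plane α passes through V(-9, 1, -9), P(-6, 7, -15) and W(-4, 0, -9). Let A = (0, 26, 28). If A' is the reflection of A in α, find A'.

VP = (3, 6, -6), VW = (5, -1, 0); a normal to α is VP × VW = (-6, -30, -33).
Using V: α has equation -6x - 30y - 33z = 321.
λ = (n·A − d)/|n|² = (-1704 − 321)/2025 = -1.
Reflection = A − 2λn = (0, 26, 28) − (-2)·(-6, -30, -33) = (-12, -34, -38).

(-12, -34, -38)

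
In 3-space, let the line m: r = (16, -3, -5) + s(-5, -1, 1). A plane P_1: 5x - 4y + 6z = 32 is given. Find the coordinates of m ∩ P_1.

Substitute r = (16, -3, -5) + t(-5, -1, 1) into the plane: 62 + (-15)t = 32, so t = 2.
Intersection: (16, -3, -5) + 2·(-5, -1, 1) = (6, -5, -3).

(6, -5, -3)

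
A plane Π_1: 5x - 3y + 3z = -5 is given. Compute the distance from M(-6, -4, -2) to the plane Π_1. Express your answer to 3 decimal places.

2.897

n·M − d = (5)·(-6) + (-3)·(-4) + (3)·(-2) − (-5) = -19; |n| = √43.
Distance = |-19| / √43 = 19/√43 ≈ 2.897.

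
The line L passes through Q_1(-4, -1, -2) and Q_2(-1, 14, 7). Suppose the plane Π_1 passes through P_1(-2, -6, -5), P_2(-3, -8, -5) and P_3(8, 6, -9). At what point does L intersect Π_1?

A direction vector for L is Q_2 − Q_1 = (3, 15, 9).
P_1P_2 = (-1, -2, 0), P_1P_3 = (10, 12, -4); a normal to Π_1 is P_1P_2 × P_1P_3 = (8, -4, 8).
Using P_1: Π_1 has equation 8x - 4y + 8z = -32.
Substitute r = (-4, -1, -2) + t(3, 15, 9) into the plane: -44 + 36t = -32, so t = 1/3.
Intersection: (-4, -1, -2) + (1/3)·(3, 15, 9) = (-3, 4, 1).

(-3, 4, 1)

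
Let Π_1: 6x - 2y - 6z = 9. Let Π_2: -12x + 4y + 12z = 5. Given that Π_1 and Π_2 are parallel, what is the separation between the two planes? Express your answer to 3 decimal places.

1.319

Rescale Π_2 by 1/(-2): 6x - 2y - 6z = -5/2. Then distance = |9 − (-5/2)| / √76 ≈ 1.319.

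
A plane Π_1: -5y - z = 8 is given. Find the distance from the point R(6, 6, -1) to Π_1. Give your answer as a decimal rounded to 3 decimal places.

n·R − d = (0)·(6) + (-5)·(6) + (-1)·(-1) − 8 = -37; |n| = √26.
Distance = |-37| / √26 = 37/√26 ≈ 7.256.

7.256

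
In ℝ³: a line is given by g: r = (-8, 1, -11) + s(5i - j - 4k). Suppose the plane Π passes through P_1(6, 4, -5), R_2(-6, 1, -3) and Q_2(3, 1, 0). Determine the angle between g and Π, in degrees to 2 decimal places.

31.55

P_1R_2 = (-12, -3, 2), P_1Q_2 = (-3, -3, 5); a normal to Π is P_1R_2 × P_1Q_2 = (-9, 54, 27).
Using P_1: Π has equation -9x + 54y + 27z = 27.
sin θ = |n·v| / (|n||v|) = |-207| / (√3726 · √42) = 0.52327.
θ ≈ 31.55°.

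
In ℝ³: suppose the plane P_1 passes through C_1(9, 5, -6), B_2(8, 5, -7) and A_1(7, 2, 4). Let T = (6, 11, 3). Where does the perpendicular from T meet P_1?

C_1B_2 = (-1, 0, -1), C_1A_1 = (-2, -3, 10); a normal to P_1 is C_1B_2 × C_1A_1 = (-3, 12, 3).
Using C_1: P_1 has equation -3x + 12y + 3z = 15.
Foot = T − λn with λ = (n·T − d)/|n|² = (123 − 15)/162 = 2/3.
Foot = (6, 11, 3) − (2/3)·(-3, 12, 3) = (8, 3, 1).

(8, 3, 1)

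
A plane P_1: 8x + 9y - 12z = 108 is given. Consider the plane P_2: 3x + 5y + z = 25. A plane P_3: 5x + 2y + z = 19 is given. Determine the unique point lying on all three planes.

(3, 4, -4)

Solving the 3×3 linear system 8x + 9y - 12z = 108, 3x + 5y + z = 25, 5x + 2y + z = 19 (e.g. by elimination or Cramer's rule, determinant = 270) gives (3, 4, -4).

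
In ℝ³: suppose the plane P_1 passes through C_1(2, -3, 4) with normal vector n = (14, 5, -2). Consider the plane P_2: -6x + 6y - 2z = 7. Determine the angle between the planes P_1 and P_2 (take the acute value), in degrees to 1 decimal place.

P_1: n·r = n·C_1 gives 14x + 5y - 2z = 5.
cos θ = |n₁·n₂| / (|n₁||n₂|) = |-50| / (√225 · √76).
θ = arccos(0.38236) ≈ 67.5°.

67.5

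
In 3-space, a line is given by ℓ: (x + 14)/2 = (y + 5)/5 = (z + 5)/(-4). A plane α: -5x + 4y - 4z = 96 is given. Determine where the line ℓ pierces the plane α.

(-12, 0, -9)

ℓ has direction (2, 5, -4) through (-14, -5, -5).
Substitute r = (-14, -5, -5) + t(2, 5, -4) into the plane: 70 + 26t = 96, so t = 1.
Intersection: (-14, -5, -5) + 1·(2, 5, -4) = (-12, 0, -9).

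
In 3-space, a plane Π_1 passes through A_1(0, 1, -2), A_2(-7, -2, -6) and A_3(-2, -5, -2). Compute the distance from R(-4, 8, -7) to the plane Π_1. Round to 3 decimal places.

0.636

A_1A_2 = (-7, -3, -4), A_1A_3 = (-2, -6, 0); a normal to Π_1 is A_1A_2 × A_1A_3 = (-24, 8, 36).
Using A_1: Π_1 has equation -24x + 8y + 36z = -64.
n·R − d = (-24)·(-4) + (8)·(8) + (36)·(-7) − (-64) = -28; |n| = √1936.
Distance = |-28| / √1936 = 28/√1936 ≈ 0.636.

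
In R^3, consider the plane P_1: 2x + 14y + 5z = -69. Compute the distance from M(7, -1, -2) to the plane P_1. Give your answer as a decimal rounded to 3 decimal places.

n·M − d = (2)·(7) + (14)·(-1) + (5)·(-2) − (-69) = 59; |n| = √225.
Distance = |59| / √225 = 59/√225 ≈ 3.933.

3.933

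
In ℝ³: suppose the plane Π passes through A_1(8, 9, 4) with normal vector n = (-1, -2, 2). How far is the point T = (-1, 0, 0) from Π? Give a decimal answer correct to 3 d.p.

Π: n·r = n·A_1 gives -x - 2y + 2z = -18.
n·T − d = (-1)·(-1) + (-2)·(0) + (2)·(0) − (-18) = 19; |n| = √9.
Distance = |19| / √9 = 19/√9 ≈ 6.333.

6.333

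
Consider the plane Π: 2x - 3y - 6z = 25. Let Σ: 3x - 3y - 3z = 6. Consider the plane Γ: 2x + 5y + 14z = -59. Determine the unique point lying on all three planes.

(2, 7, -7)

Solving the 3×3 linear system 2x - 3y - 6z = 25, 3x - 3y - 3z = 6, 2x + 5y + 14z = -59 (e.g. by elimination or Cramer's rule, determinant = -36) gives (2, 7, -7).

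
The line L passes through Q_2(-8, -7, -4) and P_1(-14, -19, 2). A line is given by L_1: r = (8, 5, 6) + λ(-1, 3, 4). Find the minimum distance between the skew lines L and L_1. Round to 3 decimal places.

A direction vector for L is P_1 − Q_2 = (-6, -12, 6).
Common perpendicular direction n = (-6, -12, 6) × (-1, 3, 4) = (-66, 18, -30).
With w = (8, 5, 6) − (-8, -7, -4) = (16, 12, 10), w · n = -1140.
Distance = |w · n| / |n| = |-1140| / √5580 ≈ 15.261.

15.261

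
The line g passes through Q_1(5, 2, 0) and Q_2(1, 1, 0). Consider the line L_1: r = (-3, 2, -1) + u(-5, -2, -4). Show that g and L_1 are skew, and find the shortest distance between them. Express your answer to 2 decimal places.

A direction vector for g is Q_2 − Q_1 = (-4, -1, 0).
Common perpendicular direction n = (-4, -1, 0) × (-5, -2, -4) = (4, -16, 3).
With w = (-3, 2, -1) − (5, 2, 0) = (-8, 0, -1), w · n = -35.
Since n ≠ 0 the lines are not parallel, and w · n = -35 ≠ 0 so they do not intersect; hence they are skew.
Distance = |w · n| / |n| = |-35| / √281 ≈ 2.09.

2.09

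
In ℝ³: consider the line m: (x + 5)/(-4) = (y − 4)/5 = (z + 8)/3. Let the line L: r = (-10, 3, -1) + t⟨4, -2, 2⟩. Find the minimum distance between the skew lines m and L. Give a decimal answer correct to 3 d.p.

6.505

m has direction (-4, 5, 3) through (-5, 4, -8).
Common perpendicular direction n = (-4, 5, 3) × (4, -2, 2) = (16, 20, -12).
With w = (-10, 3, -1) − (-5, 4, -8) = (-5, -1, 7), w · n = -184.
Distance = |w · n| / |n| = |-184| / √800 ≈ 6.505.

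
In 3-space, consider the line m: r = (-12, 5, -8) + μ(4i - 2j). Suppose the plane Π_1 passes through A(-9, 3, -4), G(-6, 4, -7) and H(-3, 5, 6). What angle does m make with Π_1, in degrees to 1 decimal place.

45.0

AG = (3, 1, -3), AH = (6, 2, 10); a normal to Π_1 is AG × AH = (16, -48, 0).
Using A: Π_1 has equation 16x - 48y = -288.
sin θ = |n·v| / (|n||v|) = |160| / (√2560 · √20) = 0.70711.
θ ≈ 45.0°.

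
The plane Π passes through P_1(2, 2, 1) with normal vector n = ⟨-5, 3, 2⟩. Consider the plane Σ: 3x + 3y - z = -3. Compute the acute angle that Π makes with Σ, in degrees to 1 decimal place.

Π: n·r = n·P_1 gives -5x + 3y + 2z = -2.
cos θ = |n₁·n₂| / (|n₁||n₂|) = |-8| / (√38 · √19).
θ = arccos(0.29773) ≈ 72.7°.

72.7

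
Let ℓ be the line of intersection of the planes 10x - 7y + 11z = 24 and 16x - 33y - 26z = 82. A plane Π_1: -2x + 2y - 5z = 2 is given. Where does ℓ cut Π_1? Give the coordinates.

(6, 2, -2)

Direction of ℓ: (10, -7, 11) × (16, -33, -26) = (545, 436, -218).
A point on ℓ: solving the two plane equations with x = -9 gives (-9, -10, 4).
Substitute r = (-9, -10, 4) + t(545, 436, -218) into the plane: -22 + 872t = 2, so t = 3/109.
Intersection: (-9, -10, 4) + (3/109)·(545, 436, -218) = (6, 2, -2).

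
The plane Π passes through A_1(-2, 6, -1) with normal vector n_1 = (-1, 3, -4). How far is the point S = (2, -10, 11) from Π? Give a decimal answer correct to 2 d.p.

Π: n_1·r = n_1·A_1 gives -x + 3y - 4z = 24.
n·S − d = (-1)·(2) + (3)·(-10) + (-4)·(11) − 24 = -100; |n| = √26.
Distance = |-100| / √26 = 100/√26 ≈ 19.61.

19.61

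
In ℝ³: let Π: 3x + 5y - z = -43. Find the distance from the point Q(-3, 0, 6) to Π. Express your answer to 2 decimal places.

4.73

n·Q − d = (3)·(-3) + (5)·(0) + (-1)·(6) − (-43) = 28; |n| = √35.
Distance = |28| / √35 = 28/√35 ≈ 4.73.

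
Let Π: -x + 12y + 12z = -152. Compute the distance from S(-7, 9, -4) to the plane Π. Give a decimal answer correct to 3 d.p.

12.882

n·S − d = (-1)·(-7) + (12)·(9) + (12)·(-4) − (-152) = 219; |n| = √289.
Distance = |219| / √289 = 219/√289 ≈ 12.882.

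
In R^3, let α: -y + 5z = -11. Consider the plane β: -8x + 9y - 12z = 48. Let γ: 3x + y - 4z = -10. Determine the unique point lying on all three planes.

Solving the 3×3 linear system -y + 5z = -11, -8x + 9y - 12z = 48, 3x + y - 4z = -10 (e.g. by elimination or Cramer's rule, determinant = -107) gives (-6, -4, -3).

(-6, -4, -3)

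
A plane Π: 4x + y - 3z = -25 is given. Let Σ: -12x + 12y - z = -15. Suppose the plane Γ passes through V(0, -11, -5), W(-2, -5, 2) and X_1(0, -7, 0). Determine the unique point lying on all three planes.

(-3, -4, 3)

VW = (-2, 6, 7), VX_1 = (0, 4, 5); a normal to Γ is VW × VX_1 = (2, 10, -8).
Using V: Γ has equation 2x + 10y - 8z = -70.
Solving the 3×3 linear system 4x + y - 3z = -25, -12x + 12y - z = -15, 2x + 10y - 8z = -70 (e.g. by elimination or Cramer's rule, determinant = -10) gives (-3, -4, 3).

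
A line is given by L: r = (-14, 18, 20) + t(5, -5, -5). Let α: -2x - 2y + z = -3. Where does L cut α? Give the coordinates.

Substitute r = (-14, 18, 20) + t(5, -5, -5) into the plane: 12 + (-5)t = -3, so t = 3.
Intersection: (-14, 18, 20) + 3·(5, -5, -5) = (1, 3, 5).

(1, 3, 5)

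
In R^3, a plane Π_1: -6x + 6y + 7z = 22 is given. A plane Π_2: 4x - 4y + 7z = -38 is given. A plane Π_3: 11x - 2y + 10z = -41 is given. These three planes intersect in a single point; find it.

(-1, 5, -2)

Solving the 3×3 linear system -6x + 6y + 7z = 22, 4x - 4y + 7z = -38, 11x - 2y + 10z = -41 (e.g. by elimination or Cramer's rule, determinant = 630) gives (-1, 5, -2).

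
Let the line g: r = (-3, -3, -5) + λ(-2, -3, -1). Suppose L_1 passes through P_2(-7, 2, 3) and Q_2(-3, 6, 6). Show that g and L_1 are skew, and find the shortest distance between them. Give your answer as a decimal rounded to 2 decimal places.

A direction vector for L_1 is Q_2 − P_2 = (4, 4, 3).
Common perpendicular direction n = (-2, -3, -1) × (4, 4, 3) = (-5, 2, 4).
With w = (-7, 2, 3) − (-3, -3, -5) = (-4, 5, 8), w · n = 62.
Since n ≠ 0 the lines are not parallel, and w · n = 62 ≠ 0 so they do not intersect; hence they are skew.
Distance = |w · n| / |n| = |62| / √45 ≈ 9.24.

9.24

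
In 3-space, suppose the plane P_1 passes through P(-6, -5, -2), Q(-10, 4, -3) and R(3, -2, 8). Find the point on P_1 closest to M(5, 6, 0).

PQ = (-4, 9, -1), PR = (9, 3, 10); a normal to P_1 is PQ × PR = (93, 31, -93).
Using P: P_1 has equation 93x + 31y - 93z = -527.
Foot = M − λn with λ = (n·M − d)/|n|² = (651 − (-527))/18259 = 2/31.
Foot = (5, 6, 0) − (2/31)·(93, 31, -93) = (-1, 4, 6).

(-1, 4, 6)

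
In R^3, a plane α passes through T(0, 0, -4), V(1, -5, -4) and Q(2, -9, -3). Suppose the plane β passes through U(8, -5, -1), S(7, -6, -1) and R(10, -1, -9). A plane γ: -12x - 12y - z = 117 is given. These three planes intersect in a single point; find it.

TV = (1, -5, 0), TQ = (2, -9, 1); a normal to α is TV × TQ = (-5, -1, 1).
Using T: α has equation -5x - y + z = -4.
US = (-1, -1, 0), UR = (2, 4, -8); a normal to β is US × UR = (8, -8, -2).
Using U: β has equation 8x - 8y - 2z = 106.
Solving the 3×3 linear system -5x - y + z = -4, 8x - 8y - 2z = 106, -12x - 12y - z = 117 (e.g. by elimination or Cramer's rule, determinant = -144) gives (1, -10, -9).

(1, -10, -9)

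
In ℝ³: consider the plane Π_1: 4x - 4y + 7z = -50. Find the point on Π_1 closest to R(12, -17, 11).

(0, -5, -10)

Foot = R − λn with λ = (n·R − d)/|n|² = (193 − (-50))/81 = 3.
Foot = (12, -17, 11) − 3·(4, -4, 7) = (0, -5, -10).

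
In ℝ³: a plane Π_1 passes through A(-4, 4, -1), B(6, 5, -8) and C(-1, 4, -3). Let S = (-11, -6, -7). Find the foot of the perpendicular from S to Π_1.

AB = (10, 1, -7), AC = (3, 0, -2); a normal to Π_1 is AB × AC = (-2, -1, -3).
Using A: Π_1 has equation -2x - y - 3z = 7.
Foot = S − λn with λ = (n·S − d)/|n|² = (49 − 7)/14 = 3.
Foot = (-11, -6, -7) − 3·(-2, -1, -3) = (-5, -3, 2).

(-5, -3, 2)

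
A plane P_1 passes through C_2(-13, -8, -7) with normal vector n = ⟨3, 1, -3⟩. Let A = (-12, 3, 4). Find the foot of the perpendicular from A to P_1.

P_1: n·r = n·C_2 gives 3x + y - 3z = -26.
Foot = A − λn with λ = (n·A − d)/|n|² = (-45 − (-26))/19 = -1.
Foot = (-12, 3, 4) − (-1)·(3, 1, -3) = (-9, 4, 1).

(-9, 4, 1)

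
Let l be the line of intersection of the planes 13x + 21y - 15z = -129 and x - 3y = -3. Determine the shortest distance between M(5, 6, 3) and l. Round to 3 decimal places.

9.825

Direction of l: (13, 21, -15) × (1, -3, 0) = (-45, -15, -60).
A point on l: solving the two plane equations with x = -6 gives (-6, -1, 2).
Taking (-6, -1, 2) on l with direction v = (-45, -15, -60): w = M − (-6, -1, 2) = (11, 7, 1), and w × v = (-405, 615, 150).
Distance = |w × v| / |v| = √564750 / √5850 ≈ 9.825.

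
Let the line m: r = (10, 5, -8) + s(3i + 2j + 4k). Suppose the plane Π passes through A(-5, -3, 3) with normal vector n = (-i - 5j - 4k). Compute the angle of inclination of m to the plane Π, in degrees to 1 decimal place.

Π: n·r = n·A gives -x - 5y - 4z = 8.
sin θ = |n·v| / (|n||v|) = |-29| / (√42 · √29) = 0.83095.
θ ≈ 56.2°.

56.2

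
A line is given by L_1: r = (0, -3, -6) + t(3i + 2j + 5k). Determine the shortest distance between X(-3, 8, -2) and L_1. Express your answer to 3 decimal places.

Taking (0, -3, -6) on L_1 with direction v = (3, 2, 5): w = X − (0, -3, -6) = (-3, 11, 4), and w × v = (47, 27, -39).
Distance = |w × v| / |v| = √4459 / √38 ≈ 10.832.

10.832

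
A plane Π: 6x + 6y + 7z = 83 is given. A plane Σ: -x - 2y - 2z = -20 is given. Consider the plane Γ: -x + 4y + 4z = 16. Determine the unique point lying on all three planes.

Solving the 3×3 linear system 6x + 6y + 7z = 83, -x - 2y - 2z = -20, -x + 4y + 4z = 16 (e.g. by elimination or Cramer's rule, determinant = -6) gives (8, 7, -1).

(8, 7, -1)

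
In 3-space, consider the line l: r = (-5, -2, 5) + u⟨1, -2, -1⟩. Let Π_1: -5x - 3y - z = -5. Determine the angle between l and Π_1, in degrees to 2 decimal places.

7.93

sin θ = |n·v| / (|n||v|) = |2| / (√35 · √6) = 0.13801.
θ ≈ 7.93°.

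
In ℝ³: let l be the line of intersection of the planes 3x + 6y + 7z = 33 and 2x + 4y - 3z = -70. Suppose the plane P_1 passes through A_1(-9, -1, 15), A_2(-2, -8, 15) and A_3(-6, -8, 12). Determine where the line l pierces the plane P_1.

(-11, -3, 12)

Direction of l: (3, 6, 7) × (2, 4, -3) = (-46, 23, 0).
A point on l: solving the two plane equations with x = 5 gives (5, -11, 12).
A_1A_2 = (7, -7, 0), A_1A_3 = (3, -7, -3); a normal to P_1 is A_1A_2 × A_1A_3 = (21, 21, -28).
Using A_1: P_1 has equation 21x + 21y - 28z = -630.
Substitute r = (5, -11, 12) + t(-46, 23, 0) into the plane: -462 + (-483)t = -630, so t = 8/23.
Intersection: (5, -11, 12) + (8/23)·(-46, 23, 0) = (-11, -3, 12).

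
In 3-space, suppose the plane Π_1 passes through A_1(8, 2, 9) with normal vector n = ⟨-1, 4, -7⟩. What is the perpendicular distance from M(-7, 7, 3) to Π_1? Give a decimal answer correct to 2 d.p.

Π_1: n·r = n·A_1 gives -x + 4y - 7z = -63.
n·M − d = (-1)·(-7) + (4)·(7) + (-7)·(3) − (-63) = 77; |n| = √66.
Distance = |77| / √66 = 77/√66 ≈ 9.48.

9.48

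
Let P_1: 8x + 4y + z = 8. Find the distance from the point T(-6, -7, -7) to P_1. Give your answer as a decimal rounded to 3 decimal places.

n·T − d = (8)·(-6) + (4)·(-7) + (1)·(-7) − 8 = -91; |n| = √81.
Distance = |-91| / √81 = 91/√81 ≈ 10.111.

10.111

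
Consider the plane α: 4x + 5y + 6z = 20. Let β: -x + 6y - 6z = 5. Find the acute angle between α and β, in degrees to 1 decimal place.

82.3

cos θ = |n₁·n₂| / (|n₁||n₂|) = |-10| / (√77 · √73).
θ = arccos(0.13338) ≈ 82.3°.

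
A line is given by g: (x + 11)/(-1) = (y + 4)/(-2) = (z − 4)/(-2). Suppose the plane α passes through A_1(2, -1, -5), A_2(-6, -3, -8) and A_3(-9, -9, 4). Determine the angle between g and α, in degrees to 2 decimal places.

44.13

g has direction (-1, -2, -2) through (-11, -4, 4).
A_1A_2 = (-8, -2, -3), A_1A_3 = (-11, -8, 9); a normal to α is A_1A_2 × A_1A_3 = (-42, 105, 42).
Using A_1: α has equation -42x + 105y + 42z = -399.
sin θ = |n·v| / (|n||v|) = |-252| / (√14553 · √9) = 0.69631.
θ ≈ 44.13°.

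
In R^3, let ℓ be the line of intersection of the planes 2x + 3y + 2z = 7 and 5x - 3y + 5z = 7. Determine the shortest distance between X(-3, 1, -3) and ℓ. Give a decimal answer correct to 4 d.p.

5.6569

Direction of ℓ: (2, 3, 2) × (5, -3, 5) = (21, 0, -21).
A point on ℓ: solving the two plane equations with x = 1 gives (1, 1, 1).
Taking (1, 1, 1) on ℓ with direction v = (21, 0, -21): w = X − (1, 1, 1) = (-4, 0, -4), and w × v = (0, -168, 0).
Distance = |w × v| / |v| = √28224 / √882 ≈ 5.6569.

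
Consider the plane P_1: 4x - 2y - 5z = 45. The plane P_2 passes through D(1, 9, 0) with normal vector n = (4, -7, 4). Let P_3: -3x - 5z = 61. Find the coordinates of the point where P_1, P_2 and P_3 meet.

(-2, 1, -11)

P_2: n·r = n·D gives 4x - 7y + 4z = -59.
Solving the 3×3 linear system 4x - 2y - 5z = 45, 4x - 7y + 4z = -59, -3x - 5z = 61 (e.g. by elimination or Cramer's rule, determinant = 229) gives (-2, 1, -11).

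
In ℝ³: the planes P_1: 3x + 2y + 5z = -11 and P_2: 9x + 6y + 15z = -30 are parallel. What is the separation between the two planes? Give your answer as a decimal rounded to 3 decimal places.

0.162

Rescale P_2 by 1/3: 3x + 2y + 5z = -10. Then distance = |-11 − (-10)| / √38 ≈ 0.162.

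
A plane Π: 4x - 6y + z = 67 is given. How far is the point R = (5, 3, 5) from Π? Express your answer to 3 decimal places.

8.242

n·R − d = (4)·(5) + (-6)·(3) + (1)·(5) − 67 = -60; |n| = √53.
Distance = |-60| / √53 = 60/√53 ≈ 8.242.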